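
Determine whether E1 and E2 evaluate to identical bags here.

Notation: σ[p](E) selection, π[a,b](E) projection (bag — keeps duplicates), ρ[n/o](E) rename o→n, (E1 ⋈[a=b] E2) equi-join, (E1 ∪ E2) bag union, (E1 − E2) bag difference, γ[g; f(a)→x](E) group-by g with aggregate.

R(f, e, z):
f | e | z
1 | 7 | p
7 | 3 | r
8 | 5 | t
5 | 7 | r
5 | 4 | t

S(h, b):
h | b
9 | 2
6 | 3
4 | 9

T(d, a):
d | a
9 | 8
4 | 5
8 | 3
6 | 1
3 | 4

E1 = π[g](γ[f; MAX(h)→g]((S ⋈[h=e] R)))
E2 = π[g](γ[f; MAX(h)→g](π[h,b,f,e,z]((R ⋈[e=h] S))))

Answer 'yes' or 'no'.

E1 subexpression sizes:
  S → 3
  R → 5
  (S ⋈[h=e] R) → 1
  γ[f; MAX(h)→g]((S ⋈[h=e] R)) → 1
  π[g](γ[f; MAX(h)→g]((S ⋈[h=e] R))) → 1
E2 subexpression sizes:
  R → 5
  S → 3
  (R ⋈[e=h] S) → 1
  π[h,b,f,e,z]((R ⋈[e=h] S)) → 1
  γ[f; MAX(h)→g](π[h,b,f,e,z]((R ⋈[e=h] S))) → 1
  π[g](γ[f; MAX(h)→g](π[h,b,f,e,z]((R ⋈[e=h] S)))) → 1

E1 and E2 produce the same multiset:
g
4

yes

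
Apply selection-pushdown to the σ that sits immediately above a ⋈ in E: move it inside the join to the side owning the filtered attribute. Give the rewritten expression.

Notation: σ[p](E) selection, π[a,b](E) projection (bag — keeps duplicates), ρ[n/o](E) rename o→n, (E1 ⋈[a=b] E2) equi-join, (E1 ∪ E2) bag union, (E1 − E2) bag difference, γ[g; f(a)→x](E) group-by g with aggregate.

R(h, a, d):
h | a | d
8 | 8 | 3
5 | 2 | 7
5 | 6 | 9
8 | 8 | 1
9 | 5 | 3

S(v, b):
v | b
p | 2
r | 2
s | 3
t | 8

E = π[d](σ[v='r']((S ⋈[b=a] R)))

σ filters on v, owned by the left side.
E' = π[d]((σ[v='r'](S) ⋈[b=a] R))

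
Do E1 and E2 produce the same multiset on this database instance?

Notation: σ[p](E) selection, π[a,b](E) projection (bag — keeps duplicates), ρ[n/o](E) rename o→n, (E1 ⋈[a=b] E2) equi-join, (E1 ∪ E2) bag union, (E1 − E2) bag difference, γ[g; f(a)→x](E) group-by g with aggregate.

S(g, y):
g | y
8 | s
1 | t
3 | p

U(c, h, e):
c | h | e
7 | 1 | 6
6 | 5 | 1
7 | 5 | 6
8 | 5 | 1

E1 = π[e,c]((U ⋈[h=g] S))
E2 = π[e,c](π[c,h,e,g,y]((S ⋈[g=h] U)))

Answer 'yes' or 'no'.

E1 row counts bottom-up:
  U → 4
  S → 3
  (U ⋈[h=g] S) → 1
  π[e,c]((U ⋈[h=g] S)) → 1
E2 row counts bottom-up:
  S → 3
  U → 4
  (S ⋈[g=h] U) → 1
  π[c,h,e,g,y]((S ⋈[g=h] U)) → 1
  π[e,c](π[c,h,e,g,y]((S ⋈[g=h] U))) → 1

E1 and E2 produce the same multiset:
e | c
6 | 7

yes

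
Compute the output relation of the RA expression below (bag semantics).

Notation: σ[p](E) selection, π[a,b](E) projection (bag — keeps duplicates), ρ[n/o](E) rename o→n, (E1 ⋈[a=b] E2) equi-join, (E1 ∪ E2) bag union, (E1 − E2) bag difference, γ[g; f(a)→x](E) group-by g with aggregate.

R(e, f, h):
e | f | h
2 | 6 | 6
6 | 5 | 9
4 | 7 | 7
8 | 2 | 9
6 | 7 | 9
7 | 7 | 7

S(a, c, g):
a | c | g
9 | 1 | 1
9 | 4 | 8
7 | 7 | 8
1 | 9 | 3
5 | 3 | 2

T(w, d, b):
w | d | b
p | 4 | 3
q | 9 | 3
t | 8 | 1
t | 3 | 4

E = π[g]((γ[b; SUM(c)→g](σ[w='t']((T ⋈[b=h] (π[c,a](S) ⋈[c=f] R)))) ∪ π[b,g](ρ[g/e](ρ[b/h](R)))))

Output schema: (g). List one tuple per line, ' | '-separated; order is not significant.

Row counts bottom-up:
  T → 4
  S → 5
  π[c,a](S) → 5
  R → 6
  (π[c,a](S) ⋈[c=f] R) → 3
  (T ⋈[b=h] (π[c,a](S) ⋈[c=f] R)) → 0
  σ[w='t']((T ⋈[b=h] (π[c,a](S) ⋈[c=f] R))) → 0
  γ[b; SUM(c)→g](σ[w='t']((T ⋈[b=h] (π[c,a](S) ⋈[c=f] R)))) → 0
  R → 6
  ρ[b/h](R) → 6
  ρ[g/e](ρ[b/h](R)) → 6
  π[b,g](ρ[g/e](ρ[b/h](R))) → 6
  (γ[b; SUM(c)→g](σ[w='t']((T ⋈[b=h] (π[c,a](S) ⋈[c=f] R)))) ∪ π[b,g](ρ[g/e](ρ[b/h](R)))) → 6
  π[g]((γ[b; SUM(c)→g](σ[w='t']((T ⋈[b=h] (π[c,a](S) ⋈[c=f] R)))) ∪ π[b,g](ρ[g/e](ρ[b/h](R))))) → 6

== RESULT ==
g
2
4
6
6
7
8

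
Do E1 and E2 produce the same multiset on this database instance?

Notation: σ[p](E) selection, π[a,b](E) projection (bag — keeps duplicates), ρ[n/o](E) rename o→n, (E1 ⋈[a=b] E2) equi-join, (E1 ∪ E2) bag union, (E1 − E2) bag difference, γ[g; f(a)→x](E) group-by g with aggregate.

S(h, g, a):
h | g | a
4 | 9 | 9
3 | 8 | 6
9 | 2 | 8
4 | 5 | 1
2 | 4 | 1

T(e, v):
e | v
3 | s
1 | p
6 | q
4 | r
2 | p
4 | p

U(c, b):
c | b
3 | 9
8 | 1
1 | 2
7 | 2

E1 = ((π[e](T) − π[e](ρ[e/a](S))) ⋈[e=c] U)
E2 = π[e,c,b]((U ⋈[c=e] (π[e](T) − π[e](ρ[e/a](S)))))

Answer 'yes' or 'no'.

E1 subexpression sizes:
  T → 6
  π[e](T) → 6
  S → 5
  ρ[e/a](S) → 5
  π[e](ρ[e/a](S)) → 5
  (π[e](T) − π[e](ρ[e/a](S))) → 4
  U → 4
  ((π[e](T) − π[e](ρ[e/a](S))) ⋈[e=c] U) → 1
E2 subexpression sizes:
  U → 4
  T → 6
  π[e](T) → 6
  S → 5
  ρ[e/a](S) → 5
  π[e](ρ[e/a](S)) → 5
  (π[e](T) − π[e](ρ[e/a](S))) → 4
  (U ⋈[c=e] (π[e](T) − π[e](ρ[e/a](S)))) → 1
  π[e,c,b]((U ⋈[c=e] (π[e](T) − π[e](ρ[e/a](S))))) → 1

E1 and E2 produce the same multiset:
e | c | b
3 | 3 | 9

yes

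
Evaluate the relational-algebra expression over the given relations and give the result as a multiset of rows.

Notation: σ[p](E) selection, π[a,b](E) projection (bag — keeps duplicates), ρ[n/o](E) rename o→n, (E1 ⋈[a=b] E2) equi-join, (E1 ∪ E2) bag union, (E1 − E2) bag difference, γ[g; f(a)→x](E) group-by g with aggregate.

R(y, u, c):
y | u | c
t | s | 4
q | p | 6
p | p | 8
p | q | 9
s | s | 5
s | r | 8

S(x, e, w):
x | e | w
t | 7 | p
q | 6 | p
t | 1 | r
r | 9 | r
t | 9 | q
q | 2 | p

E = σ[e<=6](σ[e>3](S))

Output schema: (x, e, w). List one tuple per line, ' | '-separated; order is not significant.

Stepwise |·|:
  S → 6
  σ[e>3](S) → 4
  σ[e<=6](σ[e>3](S)) → 1

== RESULT ==
x | e | w
q | 6 | p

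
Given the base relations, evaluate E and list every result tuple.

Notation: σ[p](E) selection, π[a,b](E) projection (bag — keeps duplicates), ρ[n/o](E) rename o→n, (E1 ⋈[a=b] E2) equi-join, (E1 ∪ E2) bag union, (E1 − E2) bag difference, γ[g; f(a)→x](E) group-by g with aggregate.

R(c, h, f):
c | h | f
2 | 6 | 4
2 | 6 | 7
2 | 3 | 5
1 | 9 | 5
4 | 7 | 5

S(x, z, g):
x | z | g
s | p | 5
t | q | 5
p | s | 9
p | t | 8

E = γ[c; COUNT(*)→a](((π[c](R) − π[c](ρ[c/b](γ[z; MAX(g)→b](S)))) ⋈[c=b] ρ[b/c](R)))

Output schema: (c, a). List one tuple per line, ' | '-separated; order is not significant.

Subexpression sizes:
  R → 5
  π[c](R) → 5
  S → 4
  γ[z; MAX(g)→b](S) → 4
  ρ[c/b](γ[z; MAX(g)→b](S)) → 4
  π[c](ρ[c/b](γ[z; MAX(g)→b](S))) → 4
  (π[c](R) − π[c](ρ[c/b](γ[z; MAX(g)→b](S)))) → 5
  R → 5
  ρ[b/c](R) → 5
  ((π[c](R) − π[c](ρ[c/b](γ[z; MAX(g)→b](S)))) ⋈[c=b] ρ[b/c](R)) → 11
  γ[c; COUNT(*)→a](((π[c](R) − π[c](ρ[c/b](γ[z; MAX(g)→b](S)))) ⋈[c=b] ρ[b/c](R))) → 3

== RESULT ==
c | a
1 | 1
2 | 9
4 | 1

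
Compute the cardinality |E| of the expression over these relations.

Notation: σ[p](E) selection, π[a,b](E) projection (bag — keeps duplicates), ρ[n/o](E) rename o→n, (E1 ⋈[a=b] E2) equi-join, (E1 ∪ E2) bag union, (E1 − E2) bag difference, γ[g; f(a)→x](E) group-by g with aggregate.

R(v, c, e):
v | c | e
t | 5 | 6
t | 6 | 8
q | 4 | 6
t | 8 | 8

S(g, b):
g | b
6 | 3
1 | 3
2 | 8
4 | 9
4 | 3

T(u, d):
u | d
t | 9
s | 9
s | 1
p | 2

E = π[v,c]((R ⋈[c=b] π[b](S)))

Subexpression sizes:
  R → 4
  S → 5
  π[b](S) → 5
  (R ⋈[c=b] π[b](S)) → 1
  π[v,c]((R ⋈[c=b] π[b](S))) → 1

|E| = 1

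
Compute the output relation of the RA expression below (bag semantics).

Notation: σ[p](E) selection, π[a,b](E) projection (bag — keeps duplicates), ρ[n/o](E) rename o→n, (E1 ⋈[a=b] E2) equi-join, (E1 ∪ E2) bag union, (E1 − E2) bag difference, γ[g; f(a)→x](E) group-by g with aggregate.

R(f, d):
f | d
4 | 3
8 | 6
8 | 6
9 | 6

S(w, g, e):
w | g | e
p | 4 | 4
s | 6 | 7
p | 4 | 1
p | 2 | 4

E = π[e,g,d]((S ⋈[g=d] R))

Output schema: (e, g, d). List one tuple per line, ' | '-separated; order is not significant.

Per-node cardinality:
  S → 4
  R → 4
  (S ⋈[g=d] R) → 3
  π[e,g,d]((S ⋈[g=d] R)) → 3

== RESULT ==
e | g | d
7 | 6 | 6
7 | 6 | 6
7 | 6 | 6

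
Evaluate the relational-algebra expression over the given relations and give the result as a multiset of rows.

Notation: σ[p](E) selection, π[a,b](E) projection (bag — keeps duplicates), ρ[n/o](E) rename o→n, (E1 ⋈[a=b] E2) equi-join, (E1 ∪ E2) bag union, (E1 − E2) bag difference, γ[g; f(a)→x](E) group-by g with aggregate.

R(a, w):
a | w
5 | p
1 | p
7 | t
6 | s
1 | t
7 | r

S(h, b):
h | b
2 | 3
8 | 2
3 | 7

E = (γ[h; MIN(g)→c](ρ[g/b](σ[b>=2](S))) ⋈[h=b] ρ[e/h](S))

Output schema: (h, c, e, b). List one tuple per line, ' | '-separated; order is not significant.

Row counts bottom-up:
  S → 3
  σ[b>=2](S) → 3
  ρ[g/b](σ[b>=2](S)) → 3
  γ[h; MIN(g)→c](ρ[g/b](σ[b>=2](S))) → 3
  S → 3
  ρ[e/h](S) → 3
  (γ[h; MIN(g)→c](ρ[g/b](σ[b>=2](S))) ⋈[h=b] ρ[e/h](S)) → 2

== RESULT ==
h | c | e | b
2 | 3 | 8 | 2
3 | 7 | 2 | 3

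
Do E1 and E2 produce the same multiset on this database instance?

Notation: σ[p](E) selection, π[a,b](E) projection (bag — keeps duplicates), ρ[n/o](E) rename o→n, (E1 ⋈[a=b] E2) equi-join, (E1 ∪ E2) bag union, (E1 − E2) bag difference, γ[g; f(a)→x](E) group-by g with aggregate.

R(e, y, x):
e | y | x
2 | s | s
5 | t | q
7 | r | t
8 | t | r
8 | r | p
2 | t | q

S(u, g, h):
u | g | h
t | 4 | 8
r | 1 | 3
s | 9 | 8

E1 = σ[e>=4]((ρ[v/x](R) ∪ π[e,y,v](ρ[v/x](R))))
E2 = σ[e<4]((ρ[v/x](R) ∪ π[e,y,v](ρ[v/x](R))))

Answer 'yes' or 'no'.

E1 subexpression sizes:
  R → 6
  ρ[v/x](R) → 6
  R → 6
  ρ[v/x](R) → 6
  π[e,y,v](ρ[v/x](R)) → 6
  (ρ[v/x](R) ∪ π[e,y,v](ρ[v/x](R))) → 12
  σ[e>=4]((ρ[v/x](R) ∪ π[e,y,v](ρ[v/x](R)))) → 8
E2 subexpression sizes:
  R → 6
  ρ[v/x](R) → 6
  R → 6
  ρ[v/x](R) → 6
  π[e,y,v](ρ[v/x](R)) → 6
  (ρ[v/x](R) ∪ π[e,y,v](ρ[v/x](R))) → 12
  σ[e<4]((ρ[v/x](R) ∪ π[e,y,v](ρ[v/x](R)))) → 4

E1 result:
e | y | v
5 | t | q
5 | t | q
7 | r | t
7 | r | t
8 | r | p
8 | r | p
8 | t | r
8 | t | r
E2 result:
e | y | v
2 | s | s
2 | s | s
2 | t | q
2 | t | q
Witness: (7, 'r', 't') appears 2× in E1 but 0× in E2.

no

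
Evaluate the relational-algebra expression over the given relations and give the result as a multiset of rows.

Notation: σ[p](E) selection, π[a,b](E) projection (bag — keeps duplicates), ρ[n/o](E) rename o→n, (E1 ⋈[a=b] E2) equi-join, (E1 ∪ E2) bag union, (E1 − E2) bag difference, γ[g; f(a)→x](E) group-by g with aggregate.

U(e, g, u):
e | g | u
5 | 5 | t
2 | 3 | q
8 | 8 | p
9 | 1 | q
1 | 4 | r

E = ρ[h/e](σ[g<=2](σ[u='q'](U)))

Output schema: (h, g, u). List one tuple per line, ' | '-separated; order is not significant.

Subexpression sizes:
  U → 5
  σ[u='q'](U) → 2
  σ[g<=2](σ[u='q'](U)) → 1
  ρ[h/e](σ[g<=2](σ[u='q'](U))) → 1

== RESULT ==
h | g | u
9 | 1 | q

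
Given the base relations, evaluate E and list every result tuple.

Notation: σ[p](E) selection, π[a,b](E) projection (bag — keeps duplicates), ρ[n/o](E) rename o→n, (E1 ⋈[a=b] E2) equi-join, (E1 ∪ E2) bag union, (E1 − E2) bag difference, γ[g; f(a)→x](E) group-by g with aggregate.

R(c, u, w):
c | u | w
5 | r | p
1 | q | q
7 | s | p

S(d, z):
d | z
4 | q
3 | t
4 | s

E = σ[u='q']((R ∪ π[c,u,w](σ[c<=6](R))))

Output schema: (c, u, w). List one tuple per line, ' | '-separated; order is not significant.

Subexpression sizes:
  R → 3
  R → 3
  σ[c<=6](R) → 2
  π[c,u,w](σ[c<=6](R)) → 2
  (R ∪ π[c,u,w](σ[c<=6](R))) → 5
  σ[u='q']((R ∪ π[c,u,w](σ[c<=6](R)))) → 2

== RESULT ==
c | u | w
1 | q | q
1 | q | q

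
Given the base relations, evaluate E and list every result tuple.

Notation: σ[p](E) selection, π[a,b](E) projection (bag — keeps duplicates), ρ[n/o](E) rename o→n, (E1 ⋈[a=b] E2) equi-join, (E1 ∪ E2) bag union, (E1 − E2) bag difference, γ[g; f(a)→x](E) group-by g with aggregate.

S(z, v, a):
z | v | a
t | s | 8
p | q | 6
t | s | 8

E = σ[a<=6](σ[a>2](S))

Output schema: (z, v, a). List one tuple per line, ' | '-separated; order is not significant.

Row counts bottom-up:
  S → 3
  σ[a>2](S) → 3
  σ[a<=6](σ[a>2](S)) → 1

== RESULT ==
z | v | a
p | q | 6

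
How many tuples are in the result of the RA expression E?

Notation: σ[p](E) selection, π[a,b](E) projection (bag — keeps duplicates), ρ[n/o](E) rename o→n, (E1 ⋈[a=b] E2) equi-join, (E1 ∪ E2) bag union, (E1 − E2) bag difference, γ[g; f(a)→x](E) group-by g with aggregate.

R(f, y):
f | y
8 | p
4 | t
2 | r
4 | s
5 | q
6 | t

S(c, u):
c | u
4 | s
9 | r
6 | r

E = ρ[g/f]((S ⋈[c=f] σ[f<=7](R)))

Row counts bottom-up:
  S → 3
  R → 6
  σ[f<=7](R) → 5
  (S ⋈[c=f] σ[f<=7](R)) → 3
  ρ[g/f]((S ⋈[c=f] σ[f<=7](R))) → 3

|E| = 3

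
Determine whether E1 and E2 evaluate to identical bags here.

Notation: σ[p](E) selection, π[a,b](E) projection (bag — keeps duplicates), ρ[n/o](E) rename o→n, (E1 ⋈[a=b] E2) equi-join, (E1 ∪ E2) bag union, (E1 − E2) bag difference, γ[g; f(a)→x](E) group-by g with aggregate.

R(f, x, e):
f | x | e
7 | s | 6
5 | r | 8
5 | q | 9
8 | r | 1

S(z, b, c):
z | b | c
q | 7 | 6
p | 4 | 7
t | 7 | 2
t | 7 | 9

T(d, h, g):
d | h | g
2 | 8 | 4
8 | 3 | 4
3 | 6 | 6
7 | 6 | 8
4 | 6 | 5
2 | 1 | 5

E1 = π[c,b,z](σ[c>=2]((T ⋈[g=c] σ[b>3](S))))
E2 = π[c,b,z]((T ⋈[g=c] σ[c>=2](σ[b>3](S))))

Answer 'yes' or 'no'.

E1 subexpression sizes:
  T → 6
  S → 4
  σ[b>3](S) → 4
  (T ⋈[g=c] σ[b>3](S)) → 1
  σ[c>=2]((T ⋈[g=c] σ[b>3](S))) → 1
  π[c,b,z](σ[c>=2]((T ⋈[g=c] σ[b>3](S)))) → 1
E2 subexpression sizes:
  T → 6
  S → 4
  σ[b>3](S) → 4
  σ[c>=2](σ[b>3](S)) → 4
  (T ⋈[g=c] σ[c>=2](σ[b>3](S))) → 1
  π[c,b,z]((T ⋈[g=c] σ[c>=2](σ[b>3](S)))) → 1

E1 and E2 produce the same multiset:
c | b | z
6 | 7 | q

yes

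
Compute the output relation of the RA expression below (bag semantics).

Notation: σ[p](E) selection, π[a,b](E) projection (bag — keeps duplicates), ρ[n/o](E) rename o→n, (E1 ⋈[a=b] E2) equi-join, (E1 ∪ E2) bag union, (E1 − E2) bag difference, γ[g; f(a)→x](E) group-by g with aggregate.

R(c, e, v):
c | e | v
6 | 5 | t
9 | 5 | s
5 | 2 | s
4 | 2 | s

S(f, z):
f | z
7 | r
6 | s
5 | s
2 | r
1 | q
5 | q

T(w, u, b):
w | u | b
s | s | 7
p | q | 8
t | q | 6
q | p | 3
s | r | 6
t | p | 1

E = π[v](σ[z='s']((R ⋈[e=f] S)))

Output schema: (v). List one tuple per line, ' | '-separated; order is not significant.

Per-node cardinality:
  R → 4
  S → 6
  (R ⋈[e=f] S) → 6
  σ[z='s']((R ⋈[e=f] S)) → 2
  π[v](σ[z='s']((R ⋈[e=f] S))) → 2

== RESULT ==
v
s
t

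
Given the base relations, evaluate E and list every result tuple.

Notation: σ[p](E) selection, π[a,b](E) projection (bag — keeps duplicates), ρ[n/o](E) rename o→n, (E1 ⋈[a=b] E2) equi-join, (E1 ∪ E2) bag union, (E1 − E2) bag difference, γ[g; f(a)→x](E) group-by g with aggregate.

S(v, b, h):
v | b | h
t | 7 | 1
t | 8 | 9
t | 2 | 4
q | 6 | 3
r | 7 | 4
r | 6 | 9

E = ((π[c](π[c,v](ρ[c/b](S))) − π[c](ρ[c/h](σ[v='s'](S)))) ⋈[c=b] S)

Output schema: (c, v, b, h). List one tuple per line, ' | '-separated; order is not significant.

Stepwise |·|:
  S → 6
  ρ[c/b](S) → 6
  π[c,v](ρ[c/b](S)) → 6
  π[c](π[c,v](ρ[c/b](S))) → 6
  S → 6
  σ[v='s'](S) → 0
  ρ[c/h](σ[v='s'](S)) → 0
  π[c](ρ[c/h](σ[v='s'](S))) → 0
  (π[c](π[c,v](ρ[c/b](S))) − π[c](ρ[c/h](σ[v='s'](S)))) → 6
  S → 6
  ((π[c](π[c,v](ρ[c/b](S))) − π[c](ρ[c/h](σ[v='s'](S)))) ⋈[c=b] S) → 10

== RESULT ==
c | v | b | h
2 | t | 2 | 4
6 | q | 6 | 3
6 | q | 6 | 3
6 | r | 6 | 9
6 | r | 6 | 9
7 | r | 7 | 4
7 | r | 7 | 4
7 | t | 7 | 1
7 | t | 7 | 1
8 | t | 8 | 9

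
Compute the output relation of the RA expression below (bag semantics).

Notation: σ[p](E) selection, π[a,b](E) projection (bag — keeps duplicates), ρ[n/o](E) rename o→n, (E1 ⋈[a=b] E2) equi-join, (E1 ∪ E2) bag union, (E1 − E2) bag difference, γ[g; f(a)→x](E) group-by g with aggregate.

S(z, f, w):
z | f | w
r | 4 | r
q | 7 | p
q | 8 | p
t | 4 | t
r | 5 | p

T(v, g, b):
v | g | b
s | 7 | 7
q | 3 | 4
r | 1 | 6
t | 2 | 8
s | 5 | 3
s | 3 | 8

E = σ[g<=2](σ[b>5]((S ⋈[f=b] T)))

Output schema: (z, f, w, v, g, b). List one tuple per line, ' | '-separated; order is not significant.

Stepwise |·|:
  S → 5
  T → 6
  (S ⋈[f=b] T) → 5
  σ[b>5]((S ⋈[f=b] T)) → 3
  σ[g<=2](σ[b>5]((S ⋈[f=b] T))) → 1

== RESULT ==
z | f | w | v | g | b
q | 8 | p | t | 2 | 8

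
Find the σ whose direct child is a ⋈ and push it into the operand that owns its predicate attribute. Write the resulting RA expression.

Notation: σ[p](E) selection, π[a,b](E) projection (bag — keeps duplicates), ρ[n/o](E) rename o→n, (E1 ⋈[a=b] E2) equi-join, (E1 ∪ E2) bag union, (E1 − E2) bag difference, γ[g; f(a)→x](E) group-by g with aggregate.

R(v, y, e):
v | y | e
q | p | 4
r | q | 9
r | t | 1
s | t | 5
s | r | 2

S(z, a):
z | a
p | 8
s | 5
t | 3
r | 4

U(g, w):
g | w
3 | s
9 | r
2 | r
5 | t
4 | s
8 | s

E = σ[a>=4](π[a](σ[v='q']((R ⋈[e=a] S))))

σ filters on v, owned by the left side.
E' = σ[a>=4](π[a]((σ[v='q'](R) ⋈[e=a] S)))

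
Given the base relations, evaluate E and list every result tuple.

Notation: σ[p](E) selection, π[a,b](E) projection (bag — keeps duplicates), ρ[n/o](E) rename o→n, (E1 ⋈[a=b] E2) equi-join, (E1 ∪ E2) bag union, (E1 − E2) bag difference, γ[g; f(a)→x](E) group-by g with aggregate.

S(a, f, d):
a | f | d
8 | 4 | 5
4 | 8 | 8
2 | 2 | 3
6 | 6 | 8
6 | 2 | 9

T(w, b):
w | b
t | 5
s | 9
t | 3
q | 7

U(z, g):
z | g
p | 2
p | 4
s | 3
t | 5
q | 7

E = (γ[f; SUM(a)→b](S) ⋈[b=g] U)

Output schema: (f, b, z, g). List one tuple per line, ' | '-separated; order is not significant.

Per-node cardinality:
  S → 5
  γ[f; SUM(a)→b](S) → 4
  U → 5
  (γ[f; SUM(a)→b](S) ⋈[b=g] U) → 1

== RESULT ==
f | b | z | g
8 | 4 | p | 4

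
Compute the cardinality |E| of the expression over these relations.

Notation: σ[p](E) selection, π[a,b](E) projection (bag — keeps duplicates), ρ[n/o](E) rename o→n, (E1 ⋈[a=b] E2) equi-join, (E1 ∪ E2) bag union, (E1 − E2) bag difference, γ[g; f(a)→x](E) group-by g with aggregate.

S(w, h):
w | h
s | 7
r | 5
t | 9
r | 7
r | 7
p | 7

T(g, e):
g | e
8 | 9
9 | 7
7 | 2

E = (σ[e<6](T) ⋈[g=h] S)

Per-node cardinality:
  T → 3
  σ[e<6](T) → 1
  S → 6
  (σ[e<6](T) ⋈[g=h] S) → 4

|E| = 4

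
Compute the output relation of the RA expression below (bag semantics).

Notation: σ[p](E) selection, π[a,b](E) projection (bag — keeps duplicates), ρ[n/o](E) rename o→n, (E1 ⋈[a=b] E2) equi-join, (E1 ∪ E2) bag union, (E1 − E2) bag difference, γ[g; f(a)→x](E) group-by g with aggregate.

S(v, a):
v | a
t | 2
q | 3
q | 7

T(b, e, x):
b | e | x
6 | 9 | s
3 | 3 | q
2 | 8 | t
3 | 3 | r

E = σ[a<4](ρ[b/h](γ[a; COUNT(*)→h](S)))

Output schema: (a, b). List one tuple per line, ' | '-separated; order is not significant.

Row counts bottom-up:
  S → 3
  γ[a; COUNT(*)→h](S) → 3
  ρ[b/h](γ[a; COUNT(*)→h](S)) → 3
  σ[a<4](ρ[b/h](γ[a; COUNT(*)→h](S))) → 2

== RESULT ==
a | b
2 | 1
3 | 1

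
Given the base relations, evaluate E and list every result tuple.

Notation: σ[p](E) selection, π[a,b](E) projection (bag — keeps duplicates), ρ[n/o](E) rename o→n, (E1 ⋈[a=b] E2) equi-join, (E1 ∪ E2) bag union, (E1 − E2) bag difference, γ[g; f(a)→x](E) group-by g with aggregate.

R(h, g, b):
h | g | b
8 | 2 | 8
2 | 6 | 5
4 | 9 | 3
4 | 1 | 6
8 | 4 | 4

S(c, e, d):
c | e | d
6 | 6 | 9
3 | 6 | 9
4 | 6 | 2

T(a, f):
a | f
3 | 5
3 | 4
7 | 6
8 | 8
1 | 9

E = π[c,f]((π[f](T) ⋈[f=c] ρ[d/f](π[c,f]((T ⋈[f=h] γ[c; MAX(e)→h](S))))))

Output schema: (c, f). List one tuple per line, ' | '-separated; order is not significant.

Subexpression sizes:
  T → 5
  π[f](T) → 5
  T → 5
  S → 3
  γ[c; MAX(e)→h](S) → 3
  (T ⋈[f=h] γ[c; MAX(e)→h](S)) → 3
  π[c,f]((T ⋈[f=h] γ[c; MAX(e)→h](S))) → 3
  ρ[d/f](π[c,f]((T ⋈[f=h] γ[c; MAX(e)→h](S)))) → 3
  (π[f](T) ⋈[f=c] ρ[d/f](π[c,f]((T ⋈[f=h] γ[c; MAX(e)→h](S))))) → 2
  π[c,f]((π[f](T) ⋈[f=c] ρ[d/f](π[c,f]((T ⋈[f=h] γ[c; MAX(e)→h](S)))))) → 2

== RESULT ==
c | f
4 | 4
6 | 6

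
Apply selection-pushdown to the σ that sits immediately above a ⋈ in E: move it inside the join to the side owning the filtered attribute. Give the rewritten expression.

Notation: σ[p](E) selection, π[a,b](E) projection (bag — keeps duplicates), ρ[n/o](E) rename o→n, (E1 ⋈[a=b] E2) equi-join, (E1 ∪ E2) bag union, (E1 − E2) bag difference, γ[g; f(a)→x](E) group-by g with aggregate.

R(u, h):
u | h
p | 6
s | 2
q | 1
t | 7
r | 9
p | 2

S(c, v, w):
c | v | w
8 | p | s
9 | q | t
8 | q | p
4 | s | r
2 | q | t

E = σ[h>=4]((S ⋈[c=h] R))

σ filters on h, owned by the right side.
E' = (S ⋈[c=h] σ[h>=4](R))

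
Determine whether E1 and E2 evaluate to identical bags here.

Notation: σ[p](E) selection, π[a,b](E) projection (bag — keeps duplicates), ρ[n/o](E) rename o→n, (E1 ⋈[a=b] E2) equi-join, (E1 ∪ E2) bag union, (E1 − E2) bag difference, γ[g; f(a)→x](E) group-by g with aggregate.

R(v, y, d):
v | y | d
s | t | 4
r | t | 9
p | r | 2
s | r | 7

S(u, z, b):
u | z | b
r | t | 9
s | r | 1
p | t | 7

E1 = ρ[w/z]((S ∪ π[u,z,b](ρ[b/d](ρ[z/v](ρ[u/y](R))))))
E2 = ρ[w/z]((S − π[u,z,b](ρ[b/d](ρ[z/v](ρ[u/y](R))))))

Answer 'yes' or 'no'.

E1 stepwise |·|:
  S → 3
  R → 4
  ρ[u/y](R) → 4
  ρ[z/v](ρ[u/y](R)) → 4
  ρ[b/d](ρ[z/v](ρ[u/y](R))) → 4
  π[u,z,b](ρ[b/d](ρ[z/v](ρ[u/y](R)))) → 4
  (S ∪ π[u,z,b](ρ[b/d](ρ[z/v](ρ[u/y](R))))) → 7
  ρ[w/z]((S ∪ π[u,z,b](ρ[b/d](ρ[z/v](ρ[u/y](R)))))) → 7
E2 stepwise |·|:
  S → 3
  R → 4
  ρ[u/y](R) → 4
  ρ[z/v](ρ[u/y](R)) → 4
  ρ[b/d](ρ[z/v](ρ[u/y](R))) → 4
  π[u,z,b](ρ[b/d](ρ[z/v](ρ[u/y](R)))) → 4
  (S − π[u,z,b](ρ[b/d](ρ[z/v](ρ[u/y](R))))) → 3
  ρ[w/z]((S − π[u,z,b](ρ[b/d](ρ[z/v](ρ[u/y](R)))))) → 3

E1 result:
u | w | b
p | t | 7
r | p | 2
r | s | 7
r | t | 9
s | r | 1
t | r | 9
t | s | 4
E2 result:
u | w | b
p | t | 7
r | t | 9
s | r | 1
Witness: ('r', 'p', 2) appears 1× in E1 but 0× in E2.

no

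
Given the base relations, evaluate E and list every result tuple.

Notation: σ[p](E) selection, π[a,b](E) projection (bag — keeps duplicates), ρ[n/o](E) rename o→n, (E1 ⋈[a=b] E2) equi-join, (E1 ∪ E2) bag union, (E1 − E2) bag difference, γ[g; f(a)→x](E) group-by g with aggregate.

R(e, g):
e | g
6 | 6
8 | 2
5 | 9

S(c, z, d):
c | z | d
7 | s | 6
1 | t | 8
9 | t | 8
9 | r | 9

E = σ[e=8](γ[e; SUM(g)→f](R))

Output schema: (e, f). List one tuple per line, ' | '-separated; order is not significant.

Row counts bottom-up:
  R → 3
  γ[e; SUM(g)→f](R) → 3
  σ[e=8](γ[e; SUM(g)→f](R)) → 1

== RESULT ==
e | f
8 | 2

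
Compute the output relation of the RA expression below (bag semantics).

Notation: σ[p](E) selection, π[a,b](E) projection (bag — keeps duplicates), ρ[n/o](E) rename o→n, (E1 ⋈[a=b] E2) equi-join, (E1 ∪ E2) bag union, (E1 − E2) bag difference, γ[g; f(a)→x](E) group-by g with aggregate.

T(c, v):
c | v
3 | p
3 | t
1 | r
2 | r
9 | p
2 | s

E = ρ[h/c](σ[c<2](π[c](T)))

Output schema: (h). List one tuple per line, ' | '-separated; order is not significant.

Row counts bottom-up:
  T → 6
  π[c](T) → 6
  σ[c<2](π[c](T)) → 1
  ρ[h/c](σ[c<2](π[c](T))) → 1

== RESULT ==
h
1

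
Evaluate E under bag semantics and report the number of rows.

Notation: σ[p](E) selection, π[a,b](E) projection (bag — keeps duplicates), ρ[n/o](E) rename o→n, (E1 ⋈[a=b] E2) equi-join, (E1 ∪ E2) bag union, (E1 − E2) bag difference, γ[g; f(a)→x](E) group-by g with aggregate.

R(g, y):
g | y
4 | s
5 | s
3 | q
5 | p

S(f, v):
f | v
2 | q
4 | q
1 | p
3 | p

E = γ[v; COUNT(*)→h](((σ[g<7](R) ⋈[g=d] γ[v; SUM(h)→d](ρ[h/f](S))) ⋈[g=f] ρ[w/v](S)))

Row counts bottom-up:
  R → 4
  σ[g<7](R) → 4
  S → 4
  ρ[h/f](S) → 4
  γ[v; SUM(h)→d](ρ[h/f](S)) → 2
  (σ[g<7](R) ⋈[g=d] γ[v; SUM(h)→d](ρ[h/f](S))) → 1
  S → 4
  ρ[w/v](S) → 4
  ((σ[g<7](R) ⋈[g=d] γ[v; SUM(h)→d](ρ[h/f](S))) ⋈[g=f] ρ[w/v](S)) → 1
  γ[v; COUNT(*)→h](((σ[g<7](R) ⋈[g=d] γ[v; SUM(h)→d](ρ[h/f](S))) ⋈[g=f] ρ[w/v](S))) → 1

|E| = 1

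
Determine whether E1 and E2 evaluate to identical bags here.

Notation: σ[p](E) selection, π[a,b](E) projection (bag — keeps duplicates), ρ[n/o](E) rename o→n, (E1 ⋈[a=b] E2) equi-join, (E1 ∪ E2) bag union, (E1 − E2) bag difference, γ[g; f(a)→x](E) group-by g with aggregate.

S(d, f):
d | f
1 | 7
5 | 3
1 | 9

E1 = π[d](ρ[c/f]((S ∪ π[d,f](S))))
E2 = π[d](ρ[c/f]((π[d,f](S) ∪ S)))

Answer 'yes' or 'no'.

E1 subexpression sizes:
  S → 3
  S → 3
  π[d,f](S) → 3
  (S ∪ π[d,f](S)) → 6
  ρ[c/f]((S ∪ π[d,f](S))) → 6
  π[d](ρ[c/f]((S ∪ π[d,f](S)))) → 6
E2 subexpression sizes:
  S → 3
  π[d,f](S) → 3
  S → 3
  (π[d,f](S) ∪ S) → 6
  ρ[c/f]((π[d,f](S) ∪ S)) → 6
  π[d](ρ[c/f]((π[d,f](S) ∪ S))) → 6

E1 and E2 produce the same multiset:
d
1
1
1
1
5
5

yes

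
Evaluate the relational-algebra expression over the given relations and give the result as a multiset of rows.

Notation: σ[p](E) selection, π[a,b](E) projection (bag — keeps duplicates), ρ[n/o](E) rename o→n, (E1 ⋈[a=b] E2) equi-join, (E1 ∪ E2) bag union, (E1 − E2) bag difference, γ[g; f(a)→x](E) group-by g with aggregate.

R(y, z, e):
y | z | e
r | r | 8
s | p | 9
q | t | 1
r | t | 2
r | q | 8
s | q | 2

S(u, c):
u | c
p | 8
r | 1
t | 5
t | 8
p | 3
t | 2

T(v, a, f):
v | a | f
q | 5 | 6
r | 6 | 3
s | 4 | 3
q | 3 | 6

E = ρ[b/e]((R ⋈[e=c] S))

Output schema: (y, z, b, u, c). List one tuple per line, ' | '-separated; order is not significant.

Stepwise |·|:
  R → 6
  S → 6
  (R ⋈[e=c] S) → 7
  ρ[b/e]((R ⋈[e=c] S)) → 7

== RESULT ==
y | z | b | u | c
q | t | 1 | r | 1
r | q | 8 | p | 8
r | q | 8 | t | 8
r | r | 8 | p | 8
r | r | 8 | t | 8
r | t | 2 | t | 2
s | q | 2 | t | 2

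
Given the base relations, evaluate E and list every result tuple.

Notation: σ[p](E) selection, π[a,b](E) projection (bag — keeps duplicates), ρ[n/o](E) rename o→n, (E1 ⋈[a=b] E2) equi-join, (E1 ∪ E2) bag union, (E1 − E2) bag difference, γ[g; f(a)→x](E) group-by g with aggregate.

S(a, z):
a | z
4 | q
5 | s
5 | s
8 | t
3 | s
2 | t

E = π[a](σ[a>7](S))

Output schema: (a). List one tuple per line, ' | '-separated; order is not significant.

Row counts bottom-up:
  S → 6
  σ[a>7](S) → 1
  π[a](σ[a>7](S)) → 1

== RESULT ==
a
8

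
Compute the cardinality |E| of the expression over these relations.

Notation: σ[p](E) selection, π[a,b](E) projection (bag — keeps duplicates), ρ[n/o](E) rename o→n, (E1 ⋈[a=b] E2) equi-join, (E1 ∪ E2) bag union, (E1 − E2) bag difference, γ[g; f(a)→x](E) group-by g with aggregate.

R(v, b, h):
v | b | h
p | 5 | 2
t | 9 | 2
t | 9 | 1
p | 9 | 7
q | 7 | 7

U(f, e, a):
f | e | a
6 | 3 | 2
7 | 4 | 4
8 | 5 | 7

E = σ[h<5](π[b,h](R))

Per-node cardinality:
  R → 5
  π[b,h](R) → 5
  σ[h<5](π[b,h](R)) → 3

|E| = 3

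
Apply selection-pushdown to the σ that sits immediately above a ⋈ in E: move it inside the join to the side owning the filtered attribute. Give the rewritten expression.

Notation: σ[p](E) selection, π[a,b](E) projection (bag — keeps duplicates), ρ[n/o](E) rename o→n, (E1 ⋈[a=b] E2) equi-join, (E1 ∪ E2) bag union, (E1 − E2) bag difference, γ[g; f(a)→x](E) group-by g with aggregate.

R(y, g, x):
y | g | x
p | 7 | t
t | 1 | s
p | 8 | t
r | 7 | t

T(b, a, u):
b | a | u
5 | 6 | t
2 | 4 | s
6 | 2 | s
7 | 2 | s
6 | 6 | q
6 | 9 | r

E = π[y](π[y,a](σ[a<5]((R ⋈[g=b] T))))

σ filters on a, owned by the right side.
E' = π[y](π[y,a]((R ⋈[g=b] σ[a<5](T))))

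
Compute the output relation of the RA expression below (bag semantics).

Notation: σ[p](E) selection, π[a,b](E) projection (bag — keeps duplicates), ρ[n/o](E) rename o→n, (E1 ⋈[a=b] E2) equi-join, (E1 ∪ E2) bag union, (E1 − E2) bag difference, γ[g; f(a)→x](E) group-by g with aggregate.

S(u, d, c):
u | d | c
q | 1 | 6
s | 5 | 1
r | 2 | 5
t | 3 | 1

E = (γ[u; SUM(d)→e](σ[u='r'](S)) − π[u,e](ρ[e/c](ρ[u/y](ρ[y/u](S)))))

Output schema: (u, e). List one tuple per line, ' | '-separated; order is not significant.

Stepwise |·|:
  S → 4
  σ[u='r'](S) → 1
  γ[u; SUM(d)→e](σ[u='r'](S)) → 1
  S → 4
  ρ[y/u](S) → 4
  ρ[u/y](ρ[y/u](S)) → 4
  ρ[e/c](ρ[u/y](ρ[y/u](S))) → 4
  π[u,e](ρ[e/c](ρ[u/y](ρ[y/u](S)))) → 4
  (γ[u; SUM(d)→e](σ[u='r'](S)) − π[u,e](ρ[e/c](ρ[u/y](ρ[y/u](S))))) → 1

== RESULT ==
u | e
r | 2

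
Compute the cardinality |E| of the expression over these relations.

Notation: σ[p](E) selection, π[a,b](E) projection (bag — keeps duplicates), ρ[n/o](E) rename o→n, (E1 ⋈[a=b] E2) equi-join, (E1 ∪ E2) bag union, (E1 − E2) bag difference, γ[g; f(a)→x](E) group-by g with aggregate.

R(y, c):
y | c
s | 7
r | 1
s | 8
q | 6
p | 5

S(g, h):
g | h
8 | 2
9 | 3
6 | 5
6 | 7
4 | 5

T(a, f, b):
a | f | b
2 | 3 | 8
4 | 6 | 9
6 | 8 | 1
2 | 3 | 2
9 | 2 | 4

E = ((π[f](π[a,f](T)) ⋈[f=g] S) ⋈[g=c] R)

Subexpression sizes:
  T → 5
  π[a,f](T) → 5
  π[f](π[a,f](T)) → 5
  S → 5
  (π[f](π[a,f](T)) ⋈[f=g] S) → 3
  R → 5
  ((π[f](π[a,f](T)) ⋈[f=g] S) ⋈[g=c] R) → 3

|E| = 3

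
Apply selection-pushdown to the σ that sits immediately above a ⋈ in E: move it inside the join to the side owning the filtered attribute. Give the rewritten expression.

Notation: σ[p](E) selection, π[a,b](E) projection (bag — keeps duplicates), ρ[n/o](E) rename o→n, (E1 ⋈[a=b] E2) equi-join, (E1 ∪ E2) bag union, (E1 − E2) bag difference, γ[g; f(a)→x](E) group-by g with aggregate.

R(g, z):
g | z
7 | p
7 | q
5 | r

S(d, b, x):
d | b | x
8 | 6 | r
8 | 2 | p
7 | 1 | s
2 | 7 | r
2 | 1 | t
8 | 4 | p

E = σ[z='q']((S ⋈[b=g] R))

σ filters on z, owned by the right side.
E' = (S ⋈[b=g] σ[z='q'](R))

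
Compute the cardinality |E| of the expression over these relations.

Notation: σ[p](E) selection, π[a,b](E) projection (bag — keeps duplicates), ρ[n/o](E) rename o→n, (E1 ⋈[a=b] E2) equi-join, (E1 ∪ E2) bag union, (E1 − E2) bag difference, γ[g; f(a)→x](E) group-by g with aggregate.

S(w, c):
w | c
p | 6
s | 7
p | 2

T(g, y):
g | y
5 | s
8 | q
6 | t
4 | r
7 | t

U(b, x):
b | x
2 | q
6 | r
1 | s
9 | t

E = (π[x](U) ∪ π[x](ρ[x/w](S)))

Stepwise |·|:
  U → 4
  π[x](U) → 4
  S → 3
  ρ[x/w](S) → 3
  π[x](ρ[x/w](S)) → 3
  (π[x](U) ∪ π[x](ρ[x/w](S))) → 7

|E| = 7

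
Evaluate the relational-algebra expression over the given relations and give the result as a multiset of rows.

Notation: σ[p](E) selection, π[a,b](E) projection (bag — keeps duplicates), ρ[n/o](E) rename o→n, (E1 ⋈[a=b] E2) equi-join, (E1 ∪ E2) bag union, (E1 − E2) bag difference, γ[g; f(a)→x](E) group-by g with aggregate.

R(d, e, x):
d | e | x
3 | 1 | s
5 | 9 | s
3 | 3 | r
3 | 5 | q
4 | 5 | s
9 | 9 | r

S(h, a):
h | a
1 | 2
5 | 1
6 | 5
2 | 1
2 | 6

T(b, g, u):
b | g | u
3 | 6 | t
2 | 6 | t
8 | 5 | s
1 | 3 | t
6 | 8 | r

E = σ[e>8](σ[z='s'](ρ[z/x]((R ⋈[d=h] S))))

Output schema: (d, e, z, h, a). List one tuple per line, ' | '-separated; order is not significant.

Per-node cardinality:
  R → 6
  S → 5
  (R ⋈[d=h] S) → 1
  ρ[z/x]((R ⋈[d=h] S)) → 1
  σ[z='s'](ρ[z/x]((R ⋈[d=h] S))) → 1
  σ[e>8](σ[z='s'](ρ[z/x]((R ⋈[d=h] S)))) → 1

== RESULT ==
d | e | z | h | a
5 | 9 | s | 5 | 1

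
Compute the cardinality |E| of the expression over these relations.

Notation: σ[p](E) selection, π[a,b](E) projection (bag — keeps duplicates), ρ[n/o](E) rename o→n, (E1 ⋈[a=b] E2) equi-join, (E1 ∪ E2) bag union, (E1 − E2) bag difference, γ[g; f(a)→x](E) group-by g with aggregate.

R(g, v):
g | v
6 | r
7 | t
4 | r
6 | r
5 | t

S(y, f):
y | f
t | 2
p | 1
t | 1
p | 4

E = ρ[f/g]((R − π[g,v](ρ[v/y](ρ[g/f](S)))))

Stepwise |·|:
  R → 5
  S → 4
  ρ[g/f](S) → 4
  ρ[v/y](ρ[g/f](S)) → 4
  π[g,v](ρ[v/y](ρ[g/f](S))) → 4
  (R − π[g,v](ρ[v/y](ρ[g/f](S)))) → 5
  ρ[f/g]((R − π[g,v](ρ[v/y](ρ[g/f](S))))) → 5

|E| = 5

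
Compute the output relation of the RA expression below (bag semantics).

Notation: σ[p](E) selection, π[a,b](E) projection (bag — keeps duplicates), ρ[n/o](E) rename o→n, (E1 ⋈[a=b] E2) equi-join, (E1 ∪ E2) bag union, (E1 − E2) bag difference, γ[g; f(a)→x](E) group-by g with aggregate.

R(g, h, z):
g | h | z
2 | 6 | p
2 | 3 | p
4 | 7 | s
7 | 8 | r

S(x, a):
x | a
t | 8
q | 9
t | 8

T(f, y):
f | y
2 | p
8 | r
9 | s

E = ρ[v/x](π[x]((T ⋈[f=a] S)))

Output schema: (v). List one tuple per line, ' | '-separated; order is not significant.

Stepwise |·|:
  T → 3
  S → 3
  (T ⋈[f=a] S) → 3
  π[x]((T ⋈[f=a] S)) → 3
  ρ[v/x](π[x]((T ⋈[f=a] S))) → 3

== RESULT ==
v
q
t
t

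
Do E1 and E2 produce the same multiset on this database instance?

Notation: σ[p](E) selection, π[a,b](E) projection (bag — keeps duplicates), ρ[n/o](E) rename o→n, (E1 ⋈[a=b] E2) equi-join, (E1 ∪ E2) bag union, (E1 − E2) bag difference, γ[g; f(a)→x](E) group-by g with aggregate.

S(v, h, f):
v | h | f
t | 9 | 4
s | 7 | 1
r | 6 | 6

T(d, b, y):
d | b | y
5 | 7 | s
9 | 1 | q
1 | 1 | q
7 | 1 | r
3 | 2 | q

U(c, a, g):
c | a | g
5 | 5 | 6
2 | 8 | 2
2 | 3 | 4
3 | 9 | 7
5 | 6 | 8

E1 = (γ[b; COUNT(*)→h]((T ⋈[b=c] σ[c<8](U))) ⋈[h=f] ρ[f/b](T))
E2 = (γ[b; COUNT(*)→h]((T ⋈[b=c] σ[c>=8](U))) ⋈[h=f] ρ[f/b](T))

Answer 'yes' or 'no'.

E1 per-node cardinality:
  T → 5
  U → 5
  σ[c<8](U) → 5
  (T ⋈[b=c] σ[c<8](U)) → 2
  γ[b; COUNT(*)→h]((T ⋈[b=c] σ[c<8](U))) → 1
  T → 5
  ρ[f/b](T) → 5
  (γ[b; COUNT(*)→h]((T ⋈[b=c] σ[c<8](U))) ⋈[h=f] ρ[f/b](T)) → 1
E2 per-node cardinality:
  T → 5
  U → 5
  σ[c>=8](U) → 0
  (T ⋈[b=c] σ[c>=8](U)) → 0
  γ[b; COUNT(*)→h]((T ⋈[b=c] σ[c>=8](U))) → 0
  T → 5
  ρ[f/b](T) → 5
  (γ[b; COUNT(*)→h]((T ⋈[b=c] σ[c>=8](U))) ⋈[h=f] ρ[f/b](T)) → 0

E1 result:
b | h | d | f | y
2 | 2 | 3 | 2 | q
E2 result:
b | h | d | f | y
(0 rows)
Witness: (2, 2, 3, 2, 'q') appears 1× in E1 but 0× in E2.

no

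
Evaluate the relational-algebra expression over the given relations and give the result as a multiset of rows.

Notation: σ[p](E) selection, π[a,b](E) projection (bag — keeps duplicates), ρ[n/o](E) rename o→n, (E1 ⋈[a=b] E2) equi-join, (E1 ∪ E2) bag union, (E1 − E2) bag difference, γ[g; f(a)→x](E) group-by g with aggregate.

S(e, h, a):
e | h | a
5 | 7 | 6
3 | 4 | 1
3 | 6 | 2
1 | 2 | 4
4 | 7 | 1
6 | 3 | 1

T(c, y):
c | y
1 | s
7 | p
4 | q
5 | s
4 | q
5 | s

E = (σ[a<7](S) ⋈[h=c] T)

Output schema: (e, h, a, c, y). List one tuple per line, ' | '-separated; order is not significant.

Stepwise |·|:
  S → 6
  σ[a<7](S) → 6
  T → 6
  (σ[a<7](S) ⋈[h=c] T) → 4

== RESULT ==
e | h | a | c | y
3 | 4 | 1 | 4 | q
3 | 4 | 1 | 4 | q
4 | 7 | 1 | 7 | p
5 | 7 | 6 | 7 | p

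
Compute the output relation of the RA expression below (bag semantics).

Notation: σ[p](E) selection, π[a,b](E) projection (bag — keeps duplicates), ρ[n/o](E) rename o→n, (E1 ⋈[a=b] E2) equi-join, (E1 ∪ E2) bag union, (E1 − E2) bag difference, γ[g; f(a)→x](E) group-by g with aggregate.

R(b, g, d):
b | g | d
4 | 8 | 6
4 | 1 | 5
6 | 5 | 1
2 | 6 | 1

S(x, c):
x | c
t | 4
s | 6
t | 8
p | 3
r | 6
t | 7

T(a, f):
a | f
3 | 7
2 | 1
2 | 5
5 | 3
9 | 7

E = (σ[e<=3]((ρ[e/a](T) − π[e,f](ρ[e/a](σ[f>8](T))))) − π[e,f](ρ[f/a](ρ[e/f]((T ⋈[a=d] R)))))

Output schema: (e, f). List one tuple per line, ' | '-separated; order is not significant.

Row counts bottom-up:
  T → 5
  ρ[e/a](T) → 5
  T → 5
  σ[f>8](T) → 0
  ρ[e/a](σ[f>8](T)) → 0
  π[e,f](ρ[e/a](σ[f>8](T))) → 0
  (ρ[e/a](T) − π[e,f](ρ[e/a](σ[f>8](T)))) → 5
  σ[e<=3]((ρ[e/a](T) − π[e,f](ρ[e/a](σ[f>8](T))))) → 3
  T → 5
  R → 4
  (T ⋈[a=d] R) → 1
  ρ[e/f]((T ⋈[a=d] R)) → 1
  ρ[f/a](ρ[e/f]((T ⋈[a=d] R))) → 1
  π[e,f](ρ[f/a](ρ[e/f]((T ⋈[a=d] R)))) → 1
  (σ[e<=3]((ρ[e/a](T) − π[e,f](ρ[e/a](σ[f>8](T))))) − π[e,f](ρ[f/a](ρ[e/f]((T ⋈[a=d] R))))) → 3

== RESULT ==
e | f
2 | 1
2 | 5
3 | 7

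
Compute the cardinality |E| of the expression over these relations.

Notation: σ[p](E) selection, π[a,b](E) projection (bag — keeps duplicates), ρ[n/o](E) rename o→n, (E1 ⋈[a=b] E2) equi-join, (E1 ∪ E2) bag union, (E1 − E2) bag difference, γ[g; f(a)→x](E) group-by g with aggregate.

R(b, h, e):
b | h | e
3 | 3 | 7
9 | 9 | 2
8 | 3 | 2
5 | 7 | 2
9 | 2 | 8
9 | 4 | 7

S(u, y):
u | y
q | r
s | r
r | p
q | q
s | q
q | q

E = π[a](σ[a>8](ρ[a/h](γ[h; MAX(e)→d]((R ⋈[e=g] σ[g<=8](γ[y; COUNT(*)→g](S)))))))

Subexpression sizes:
  R → 6
  S → 6
  γ[y; COUNT(*)→g](S) → 3
  σ[g<=8](γ[y; COUNT(*)→g](S)) → 3
  (R ⋈[e=g] σ[g<=8](γ[y; COUNT(*)→g](S))) → 3
  γ[h; MAX(e)→d]((R ⋈[e=g] σ[g<=8](γ[y; COUNT(*)→g](S)))) → 3
  ρ[a/h](γ[h; MAX(e)→d]((R ⋈[e=g] σ[g<=8](γ[y; COUNT(*)→g](S))))) → 3
  σ[a>8](ρ[a/h](γ[h; MAX(e)→d]((R ⋈[e=g] σ[g<=8](γ[y; COUNT(*)→g](S)))))) → 1
  π[a](σ[a>8](ρ[a/h](γ[h; MAX(e)→d]((R ⋈[e=g] σ[g<=8](γ[y; COUNT(*)→g](S))))))) → 1

|E| = 1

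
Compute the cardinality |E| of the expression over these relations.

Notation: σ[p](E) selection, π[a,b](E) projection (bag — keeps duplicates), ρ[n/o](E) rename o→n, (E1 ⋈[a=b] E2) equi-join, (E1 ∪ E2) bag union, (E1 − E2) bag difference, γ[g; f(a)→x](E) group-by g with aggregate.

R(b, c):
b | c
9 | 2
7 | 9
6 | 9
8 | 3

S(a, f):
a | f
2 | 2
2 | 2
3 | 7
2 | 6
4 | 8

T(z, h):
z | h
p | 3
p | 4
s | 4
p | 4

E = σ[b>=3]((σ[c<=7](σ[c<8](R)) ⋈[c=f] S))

Per-node cardinality:
  R → 4
  σ[c<8](R) → 2
  σ[c<=7](σ[c<8](R)) → 2
  S → 5
  (σ[c<=7](σ[c<8](R)) ⋈[c=f] S) → 2
  σ[b>=3]((σ[c<=7](σ[c<8](R)) ⋈[c=f] S)) → 2

|E| = 2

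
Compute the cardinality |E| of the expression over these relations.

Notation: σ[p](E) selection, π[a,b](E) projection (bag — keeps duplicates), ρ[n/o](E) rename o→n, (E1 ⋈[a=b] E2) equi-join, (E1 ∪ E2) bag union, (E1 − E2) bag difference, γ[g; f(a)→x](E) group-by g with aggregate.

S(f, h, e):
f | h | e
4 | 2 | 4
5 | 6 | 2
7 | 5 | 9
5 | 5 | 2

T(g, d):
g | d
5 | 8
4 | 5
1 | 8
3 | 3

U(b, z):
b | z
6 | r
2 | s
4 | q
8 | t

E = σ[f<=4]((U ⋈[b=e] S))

Subexpression sizes:
  U → 4
  S → 4
  (U ⋈[b=e] S) → 3
  σ[f<=4]((U ⋈[b=e] S)) → 1

|E| = 1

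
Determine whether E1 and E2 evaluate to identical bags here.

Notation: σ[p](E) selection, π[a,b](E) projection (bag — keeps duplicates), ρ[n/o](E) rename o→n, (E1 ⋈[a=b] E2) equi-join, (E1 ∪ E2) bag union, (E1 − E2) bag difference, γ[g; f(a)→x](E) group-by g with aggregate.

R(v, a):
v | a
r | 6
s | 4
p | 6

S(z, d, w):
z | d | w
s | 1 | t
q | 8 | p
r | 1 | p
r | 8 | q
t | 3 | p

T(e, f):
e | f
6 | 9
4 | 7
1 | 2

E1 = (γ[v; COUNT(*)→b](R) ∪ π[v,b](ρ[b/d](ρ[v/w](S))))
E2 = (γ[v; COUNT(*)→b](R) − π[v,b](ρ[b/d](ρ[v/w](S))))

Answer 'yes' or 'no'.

E1 row counts bottom-up:
  R → 3
  γ[v; COUNT(*)→b](R) → 3
  S → 5
  ρ[v/w](S) → 5
  ρ[b/d](ρ[v/w](S)) → 5
  π[v,b](ρ[b/d](ρ[v/w](S))) → 5
  (γ[v; COUNT(*)→b](R) ∪ π[v,b](ρ[b/d](ρ[v/w](S)))) → 8
E2 row counts bottom-up:
  R → 3
  γ[v; COUNT(*)→b](R) → 3
  S → 5
  ρ[v/w](S) → 5
  ρ[b/d](ρ[v/w](S)) → 5
  π[v,b](ρ[b/d](ρ[v/w](S))) → 5
  (γ[v; COUNT(*)→b](R) − π[v,b](ρ[b/d](ρ[v/w](S)))) → 2

E1 result:
v | b
p | 1
p | 1
p | 3
p | 8
q | 8
r | 1
s | 1
t | 1
E2 result:
v | b
r | 1
s | 1
Witness: ('q', 8) appears 1× in E1 but 0× in E2.

no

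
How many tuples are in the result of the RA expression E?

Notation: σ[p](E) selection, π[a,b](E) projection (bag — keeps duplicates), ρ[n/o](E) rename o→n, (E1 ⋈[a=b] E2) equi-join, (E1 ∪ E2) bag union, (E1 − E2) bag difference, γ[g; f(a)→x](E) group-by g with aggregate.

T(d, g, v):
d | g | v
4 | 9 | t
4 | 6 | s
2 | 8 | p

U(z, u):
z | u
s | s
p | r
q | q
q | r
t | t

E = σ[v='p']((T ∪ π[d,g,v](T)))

Row counts bottom-up:
  T → 3
  T → 3
  π[d,g,v](T) → 3
  (T ∪ π[d,g,v](T)) → 6
  σ[v='p']((T ∪ π[d,g,v](T))) → 2

|E| = 2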